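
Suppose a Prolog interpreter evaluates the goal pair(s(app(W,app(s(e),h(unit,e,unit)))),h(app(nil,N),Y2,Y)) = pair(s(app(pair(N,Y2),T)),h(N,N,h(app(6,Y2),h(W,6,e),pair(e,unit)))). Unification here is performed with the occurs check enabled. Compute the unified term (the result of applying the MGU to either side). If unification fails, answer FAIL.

Decompose pair/2: s(app(W,app(s(e),h(unit,e,unit)))) = s(app(pair(N,Y2),T)),  h(app(nil,N),Y2,Y) = h(N,N,h(app(6,Y2),h(W,6,e),pair(e,unit))).
Decompose s/1: app(W,app(s(e),h(unit,e,unit))) = app(pair(N,Y2),T).
Decompose app/2: W = pair(N,Y2),  app(s(e),h(unit,e,unit)) = T.
Bind W := pair(N,Y2); substituting into the one remaining equation that mentions W gives: h(app(nil,N),Y2,Y) = h(N,N,h(app(6,Y2),h(pair(N,Y2),6,e),pair(e,unit))).
Bind T := app(s(e),h(unit,e,unit)); no other remaining equation mentions T.
Decompose h/3: app(nil,N) = N,  Y2 = N,  Y = h(app(6,Y2),h(pair(N,Y2),6,e),pair(e,unit)).
Occurs check fails: N occurs in app(nil,N); the equation N = app(nil,N) has no finite solution.

FAIL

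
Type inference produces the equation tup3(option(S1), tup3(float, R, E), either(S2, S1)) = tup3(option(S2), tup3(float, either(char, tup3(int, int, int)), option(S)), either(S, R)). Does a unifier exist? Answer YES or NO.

Decompose tup3/3: option(S1) = option(S2),  tup3(float, R, E) = tup3(float, either(char, tup3(int, int, int)), option(S)),  either(S2, S1) = either(S, R).
Decompose option/1: S1 = S2.
Bind S1 := S2; substituting into the one remaining equation that mentions S1 gives: either(S2, S2) = either(S, R).
Decompose tup3/3: float = float,  R = either(char, tup3(int, int, int)),  E = option(S).
Delete trivial equation float = float.
Bind R := either(char, tup3(int, int, int)); substituting into the one remaining equation that mentions R gives: either(S2, S2) = either(S, either(char, tup3(int, int, int))).
Bind E := option(S); no other remaining equation mentions E.
Decompose either/2: S2 = S,  S2 = either(char, tup3(int, int, int)).
Bind S2 := S; substituting into the remaining equation gives: S = either(char, tup3(int, int, int)). Substituting into the earlier binding gives S1 := S.
Bind S := either(char, tup3(int, int, int)). Substituting into the earlier bindings gives S1 := either(char, tup3(int, int, int)), E := option(either(char, tup3(int, int, int))), S2 := either(char, tup3(int, int, int)).
No equations remain and no clash or occurs-check failure arose, so a unifier exists.

YES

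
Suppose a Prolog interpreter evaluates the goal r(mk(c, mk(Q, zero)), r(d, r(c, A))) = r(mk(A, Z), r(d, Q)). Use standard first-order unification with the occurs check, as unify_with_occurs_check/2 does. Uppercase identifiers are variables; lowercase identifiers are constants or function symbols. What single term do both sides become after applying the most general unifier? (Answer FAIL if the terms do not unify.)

r(mk(c, mk(r(c, c), zero)), r(d, r(c, c)))

Decompose r/2: mk(c, mk(Q, zero)) = mk(A, Z),  r(d, r(c, A)) = r(d, Q).
Decompose mk/2: c = A,  mk(Q, zero) = Z.
Bind A := c; substituting into the one remaining equation that mentions A gives: r(d, r(c, c)) = r(d, Q).
Bind Z := mk(Q, zero); no other remaining equation mentions Z.
Decompose r/2: d = d,  r(c, c) = Q.
Delete trivial equation d = d.
Bind Q := r(c, c). Substituting into the earlier binding gives Z := mk(r(c, c), zero).
Applying the MGU to either side gives r(mk(c, mk(r(c, c), zero)), r(d, r(c, c))).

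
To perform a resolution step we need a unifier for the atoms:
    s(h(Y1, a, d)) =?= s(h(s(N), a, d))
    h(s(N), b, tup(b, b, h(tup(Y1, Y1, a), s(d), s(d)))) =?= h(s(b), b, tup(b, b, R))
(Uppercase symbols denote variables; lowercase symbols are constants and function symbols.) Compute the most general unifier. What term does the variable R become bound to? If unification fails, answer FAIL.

Decompose s/1: h(Y1, a, d) =?= h(s(N), a, d).
Decompose h/3: Y1 =?= s(N),  a =?= a,  d =?= d.
Bind Y1 := s(N); substituting into the one remaining equation that mentions Y1 gives: h(s(N), b, tup(b, b, h(tup(s(N), s(N), a), s(d), s(d)))) =?= h(s(b), b, tup(b, b, R)).
Delete trivial equation a =?= a.
Delete trivial equation d =?= d.
Decompose h/3: s(N) =?= s(b),  b =?= b,  tup(b, b, h(tup(s(N), s(N), a), s(d), s(d))) =?= tup(b, b, R).
Decompose s/1: N =?= b.
Bind N := b; substituting into the one remaining equation that mentions N gives: tup(b, b, h(tup(s(b), s(b), a), s(d), s(d))) =?= tup(b, b, R). Substituting into the earlier binding gives Y1 := s(b).
Delete trivial equation b =?= b.
Decompose tup/3: b =?= b,  b =?= b,  h(tup(s(b), s(b), a), s(d), s(d)) =?= R.
Delete trivial equation b =?= b.
Delete trivial equation b =?= b.
Bind R := h(tup(s(b), s(b), a), s(d), s(d)).
MGU = { Y1 ↦ s(b), N ↦ b, R ↦ h(tup(s(b), s(b), a), s(d), s(d)) }, so R ↦ h(tup(s(b), s(b), a), s(d), s(d)).

h(tup(s(b), s(b), a), s(d), s(d))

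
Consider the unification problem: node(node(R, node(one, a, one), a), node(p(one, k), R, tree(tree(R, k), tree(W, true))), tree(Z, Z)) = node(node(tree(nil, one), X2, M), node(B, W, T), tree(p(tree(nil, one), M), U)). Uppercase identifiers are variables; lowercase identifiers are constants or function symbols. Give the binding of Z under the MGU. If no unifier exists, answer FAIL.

p(tree(nil, one), a)

Decompose node/3: node(R, node(one, a, one), a) = node(tree(nil, one), X2, M),  node(p(one, k), R, tree(tree(R, k), tree(W, true))) = node(B, W, T),  tree(Z, Z) = tree(p(tree(nil, one), M), U).
Decompose node/3: R = tree(nil, one),  node(one, a, one) = X2,  a = M.
Bind R := tree(nil, one); substituting into the one remaining equation that mentions R gives: node(p(one, k), tree(nil, one), tree(tree(tree(nil, one), k), tree(W, true))) = node(B, W, T).
Bind X2 := node(one, a, one); no other remaining equation mentions X2.
Bind M := a; substituting into the one remaining equation that mentions M gives: tree(Z, Z) = tree(p(tree(nil, one), a), U).
Decompose node/3: p(one, k) = B,  tree(nil, one) = W,  tree(tree(tree(nil, one), k), tree(W, true)) = T.
Bind B := p(one, k); no other remaining equation mentions B.
Bind W := tree(nil, one); substituting into the one remaining equation that mentions W gives: tree(tree(tree(nil, one), k), tree(tree(nil, one), true)) = T.
Bind T := tree(tree(tree(nil, one), k), tree(tree(nil, one), true)); no other remaining equation mentions T.
Decompose tree/2: Z = p(tree(nil, one), a),  Z = U.
Bind Z := p(tree(nil, one), a); substituting into the remaining equation gives: p(tree(nil, one), a) = U.
Bind U := p(tree(nil, one), a).
MGU = { R ↦ tree(nil, one), X2 ↦ node(one, a, one), M ↦ a, B ↦ p(one, k), W ↦ tree(nil, one), T ↦ tree(tree(tree(nil, one), k), tree(tree(nil, one), true)), Z ↦ p(tree(nil, one), a), U ↦ p(tree(nil, one), a) }, so Z ↦ p(tree(nil, one), a).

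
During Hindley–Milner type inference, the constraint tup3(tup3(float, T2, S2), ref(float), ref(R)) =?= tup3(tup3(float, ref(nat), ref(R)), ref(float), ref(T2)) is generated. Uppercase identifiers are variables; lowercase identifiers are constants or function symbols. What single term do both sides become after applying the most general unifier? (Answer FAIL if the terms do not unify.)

tup3(tup3(float, ref(nat), ref(ref(nat))), ref(float), ref(ref(nat)))

Decompose tup3/3: tup3(float, T2, S2) =?= tup3(float, ref(nat), ref(R)),  ref(float) =?= ref(float),  ref(R) =?= ref(T2).
Decompose tup3/3: float =?= float,  T2 =?= ref(nat),  S2 =?= ref(R).
Delete trivial equation float =?= float.
Bind T2 := ref(nat); substituting into the one remaining equation that mentions T2 gives: ref(R) =?= ref(ref(nat)).
Bind S2 := ref(R); no other remaining equation mentions S2.
Delete trivial equation ref(float) =?= ref(float).
Decompose ref/1: R =?= ref(nat).
Bind R := ref(nat). Substituting into the earlier binding gives S2 := ref(ref(nat)).
Applying the MGU to either side gives tup3(tup3(float, ref(nat), ref(ref(nat))), ref(float), ref(ref(nat))).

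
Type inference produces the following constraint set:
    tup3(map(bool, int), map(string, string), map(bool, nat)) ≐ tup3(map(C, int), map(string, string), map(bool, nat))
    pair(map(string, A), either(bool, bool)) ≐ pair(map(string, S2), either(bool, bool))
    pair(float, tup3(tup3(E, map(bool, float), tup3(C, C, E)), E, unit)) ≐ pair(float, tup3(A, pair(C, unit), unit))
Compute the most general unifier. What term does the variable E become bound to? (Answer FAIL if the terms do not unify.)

Decompose tup3/3: map(bool, int) ≐ map(C, int),  map(string, string) ≐ map(string, string),  map(bool, nat) ≐ map(bool, nat).
Decompose map/2: bool ≐ C,  int ≐ int.
Bind C := bool; substituting into the one remaining equation that mentions C gives: pair(float, tup3(tup3(E, map(bool, float), tup3(bool, bool, E)), E, unit)) ≐ pair(float, tup3(A, pair(bool, unit), unit)).
Delete trivial equation int ≐ int.
Delete trivial equation map(string, string) ≐ map(string, string).
Delete trivial equation map(bool, nat) ≐ map(bool, nat).
Decompose pair/2: map(string, A) ≐ map(string, S2),  either(bool, bool) ≐ either(bool, bool).
Decompose map/2: string ≐ string,  A ≐ S2.
Delete trivial equation string ≐ string.
Bind A := S2; substituting into the one remaining equation that mentions A gives: pair(float, tup3(tup3(E, map(bool, float), tup3(bool, bool, E)), E, unit)) ≐ pair(float, tup3(S2, pair(bool, unit), unit)).
Delete trivial equation either(bool, bool) ≐ either(bool, bool).
Decompose pair/2: float ≐ float,  tup3(tup3(E, map(bool, float), tup3(bool, bool, E)), E, unit) ≐ tup3(S2, pair(bool, unit), unit).
Delete trivial equation float ≐ float.
Decompose tup3/3: tup3(E, map(bool, float), tup3(bool, bool, E)) ≐ S2,  E ≐ pair(bool, unit),  unit ≐ unit.
Bind S2 := tup3(E, map(bool, float), tup3(bool, bool, E)); no other remaining equation mentions S2. Substituting into the earlier binding gives A := tup3(E, map(bool, float), tup3(bool, bool, E)).
Bind E := pair(bool, unit); no other remaining equation mentions E. Substituting into the earlier bindings gives A := tup3(pair(bool, unit), map(bool, float), tup3(bool, bool, pair(bool, unit))), S2 := tup3(pair(bool, unit), map(bool, float), tup3(bool, bool, pair(bool, unit))).
Delete trivial equation unit ≐ unit.
MGU = { C := bool, A := tup3(pair(bool, unit), map(bool, float), tup3(bool, bool, pair(bool, unit))), S2 := tup3(pair(bool, unit), map(bool, float), tup3(bool, bool, pair(bool, unit))), E := pair(bool, unit) }, so E := pair(bool, unit).

pair(bool, unit)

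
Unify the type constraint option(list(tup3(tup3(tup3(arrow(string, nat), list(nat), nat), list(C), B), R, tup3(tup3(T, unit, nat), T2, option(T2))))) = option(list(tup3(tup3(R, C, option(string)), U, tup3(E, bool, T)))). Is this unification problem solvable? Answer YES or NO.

Decompose option/1: list(tup3(tup3(tup3(arrow(string, nat), list(nat), nat), list(C), B), R, tup3(tup3(T, unit, nat), T2, option(T2)))) = list(tup3(tup3(R, C, option(string)), U, tup3(E, bool, T))).
Decompose list/1: tup3(tup3(tup3(arrow(string, nat), list(nat), nat), list(C), B), R, tup3(tup3(T, unit, nat), T2, option(T2))) = tup3(tup3(R, C, option(string)), U, tup3(E, bool, T)).
Decompose tup3/3: tup3(tup3(arrow(string, nat), list(nat), nat), list(C), B) = tup3(R, C, option(string)),  R = U,  tup3(tup3(T, unit, nat), T2, option(T2)) = tup3(E, bool, T).
Decompose tup3/3: tup3(arrow(string, nat), list(nat), nat) = R,  list(C) = C,  B = option(string).
Bind R := tup3(arrow(string, nat), list(nat), nat); substituting into the one remaining equation that mentions R gives: tup3(arrow(string, nat), list(nat), nat) = U.
Occurs check fails: C occurs in list(C); the equation C = list(C) has no finite solution.

NO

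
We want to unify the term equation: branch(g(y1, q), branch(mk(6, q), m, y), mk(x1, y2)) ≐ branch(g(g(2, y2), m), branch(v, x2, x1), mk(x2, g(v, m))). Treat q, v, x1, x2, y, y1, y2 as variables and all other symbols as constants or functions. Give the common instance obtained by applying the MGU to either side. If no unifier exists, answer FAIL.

branch(g(g(2, g(mk(6, m), m)), m), branch(mk(6, m), m, m), mk(m, g(mk(6, m), m)))

Decompose branch/3: g(y1, q) ≐ g(g(2, y2), m),  branch(mk(6, q), m, y) ≐ branch(v, x2, x1),  mk(x1, y2) ≐ mk(x2, g(v, m)).
Decompose g/2: y1 ≐ g(2, y2),  q ≐ m.
Bind y1 := g(2, y2); no other remaining equation mentions y1.
Bind q := m; substituting into the one remaining equation that mentions q gives: branch(mk(6, m), m, y) ≐ branch(v, x2, x1).
Decompose branch/3: mk(6, m) ≐ v,  m ≐ x2,  y ≐ x1.
Bind v := mk(6, m); substituting into the one remaining equation that mentions v gives: mk(x1, y2) ≐ mk(x2, g(mk(6, m), m)).
Bind x2 := m; substituting into the one remaining equation that mentions x2 gives: mk(x1, y2) ≐ mk(m, g(mk(6, m), m)).
Bind y := x1; no other remaining equation mentions y.
Decompose mk/2: x1 ≐ m,  y2 ≐ g(mk(6, m), m).
Bind x1 := m; no other remaining equation mentions x1. Substituting into the earlier binding gives y := m.
Bind y2 := g(mk(6, m), m). Substituting into the earlier binding gives y1 := g(2, g(mk(6, m), m)).
Applying the MGU to either side gives branch(g(g(2, g(mk(6, m), m)), m), branch(mk(6, m), m, m), mk(m, g(mk(6, m), m))).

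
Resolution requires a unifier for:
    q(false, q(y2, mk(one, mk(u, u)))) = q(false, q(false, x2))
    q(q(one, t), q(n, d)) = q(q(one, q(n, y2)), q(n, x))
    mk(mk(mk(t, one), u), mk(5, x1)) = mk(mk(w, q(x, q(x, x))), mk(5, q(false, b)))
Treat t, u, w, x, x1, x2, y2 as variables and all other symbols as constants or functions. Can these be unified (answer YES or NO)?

YES

Decompose q/2: false = false,  q(y2, mk(one, mk(u, u))) = q(false, x2).
Delete trivial equation false = false.
Decompose q/2: y2 = false,  mk(one, mk(u, u)) = x2.
Bind y2 := false; substituting into the one remaining equation that mentions y2 gives: q(q(one, t), q(n, d)) = q(q(one, q(n, false)), q(n, x)).
Bind x2 := mk(one, mk(u, u)); no other remaining equation mentions x2.
Decompose q/2: q(one, t) = q(one, q(n, false)),  q(n, d) = q(n, x).
Decompose q/2: one = one,  t = q(n, false).
Delete trivial equation one = one.
Bind t := q(n, false); substituting into the one remaining equation that mentions t gives: mk(mk(mk(q(n, false), one), u), mk(5, x1)) = mk(mk(w, q(x, q(x, x))), mk(5, q(false, b))).
Decompose q/2: n = n,  d = x.
Delete trivial equation n = n.
Bind x := d; substituting into the remaining equation gives: mk(mk(mk(q(n, false), one), u), mk(5, x1)) = mk(mk(w, q(d, q(d, d))), mk(5, q(false, b))).
Decompose mk/2: mk(mk(q(n, false), one), u) = mk(w, q(d, q(d, d))),  mk(5, x1) = mk(5, q(false, b)).
Decompose mk/2: mk(q(n, false), one) = w,  u = q(d, q(d, d)).
Bind w := mk(q(n, false), one); no other remaining equation mentions w.
Bind u := q(d, q(d, d)); no other remaining equation mentions u. Substituting into the earlier binding gives x2 := mk(one, mk(q(d, q(d, d)), q(d, q(d, d)))).
Decompose mk/2: 5 = 5,  x1 = q(false, b).
Delete trivial equation 5 = 5.
Bind x1 := q(false, b).
No equations remain and no clash or occurs-check failure arose, so a unifier exists.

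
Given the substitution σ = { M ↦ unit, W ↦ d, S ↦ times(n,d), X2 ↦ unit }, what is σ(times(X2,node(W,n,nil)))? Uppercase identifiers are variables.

Replace each occurrence of W with d.
Replace each occurrence of X2 with unit.
Result: times(unit,node(d,n,nil)).

times(unit,node(d,n,nil))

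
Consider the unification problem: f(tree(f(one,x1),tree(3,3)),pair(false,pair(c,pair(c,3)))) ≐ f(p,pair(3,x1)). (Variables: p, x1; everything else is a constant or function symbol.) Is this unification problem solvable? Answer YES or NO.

NO

Decompose f/2: tree(f(one,x1),tree(3,3)) ≐ p,  pair(false,pair(c,pair(c,3))) ≐ pair(3,x1).
Bind p := tree(f(one,x1),tree(3,3)); no other remaining equation mentions p.
Decompose pair/2: false ≐ 3,  pair(c,pair(c,3)) ≐ x1.
Clash: constants false and 3 differ; no unifier exists.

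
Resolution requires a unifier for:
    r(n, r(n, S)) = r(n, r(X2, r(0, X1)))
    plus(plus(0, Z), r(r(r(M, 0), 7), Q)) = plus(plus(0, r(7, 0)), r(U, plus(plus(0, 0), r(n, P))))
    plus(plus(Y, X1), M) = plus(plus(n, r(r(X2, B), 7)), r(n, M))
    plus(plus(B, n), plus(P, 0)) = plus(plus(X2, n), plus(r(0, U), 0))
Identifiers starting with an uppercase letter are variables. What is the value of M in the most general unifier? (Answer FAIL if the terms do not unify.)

FAIL

Decompose r/2: n = n,  r(n, S) = r(X2, r(0, X1)).
Delete trivial equation n = n.
Decompose r/2: n = X2,  S = r(0, X1).
Bind X2 := n; substituting into the 2 remaining equations that mention X2 gives: plus(plus(Y, X1), M) = plus(plus(n, r(r(n, B), 7)), r(n, M)),  plus(plus(B, n), plus(P, 0)) = plus(plus(n, n), plus(r(0, U), 0)).
Bind S := r(0, X1); no other remaining equation mentions S.
Decompose plus/2: plus(0, Z) = plus(0, r(7, 0)),  r(r(r(M, 0), 7), Q) = r(U, plus(plus(0, 0), r(n, P))).
Decompose plus/2: 0 = 0,  Z = r(7, 0).
Delete trivial equation 0 = 0.
Bind Z := r(7, 0); no other remaining equation mentions Z.
Decompose r/2: r(r(M, 0), 7) = U,  Q = plus(plus(0, 0), r(n, P)).
Bind U := r(r(M, 0), 7); substituting into the one remaining equation that mentions U gives: plus(plus(B, n), plus(P, 0)) = plus(plus(n, n), plus(r(0, r(r(M, 0), 7)), 0)).
Bind Q := plus(plus(0, 0), r(n, P)); no other remaining equation mentions Q.
Decompose plus/2: plus(Y, X1) = plus(n, r(r(n, B), 7)),  M = r(n, M).
Decompose plus/2: Y = n,  X1 = r(r(n, B), 7).
Bind Y := n; no other remaining equation mentions Y.
Bind X1 := r(r(n, B), 7); no other remaining equation mentions X1. Substituting into the earlier binding gives S := r(0, r(r(n, B), 7)).
Occurs check fails: M occurs in r(n, M); the equation M = r(n, M) has no finite solution.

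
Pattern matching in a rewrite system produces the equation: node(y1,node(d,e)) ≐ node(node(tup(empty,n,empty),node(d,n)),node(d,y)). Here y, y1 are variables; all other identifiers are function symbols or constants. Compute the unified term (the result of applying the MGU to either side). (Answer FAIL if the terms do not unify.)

node(node(tup(empty,n,empty),node(d,n)),node(d,e))

Decompose node/2: y1 ≐ node(tup(empty,n,empty),node(d,n)),  node(d,e) ≐ node(d,y).
Bind y1 := node(tup(empty,n,empty),node(d,n)); no other remaining equation mentions y1.
Decompose node/2: d ≐ d,  e ≐ y.
Delete trivial equation d ≐ d.
Bind y := e.
Applying the MGU to either side gives node(node(tup(empty,n,empty),node(d,n)),node(d,e)).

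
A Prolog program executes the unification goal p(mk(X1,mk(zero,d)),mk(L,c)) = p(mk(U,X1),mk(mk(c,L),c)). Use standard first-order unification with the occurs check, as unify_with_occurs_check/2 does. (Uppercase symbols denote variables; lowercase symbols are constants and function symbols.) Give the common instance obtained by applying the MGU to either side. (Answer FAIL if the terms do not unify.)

Decompose p/2: mk(X1,mk(zero,d)) = mk(U,X1),  mk(L,c) = mk(mk(c,L),c).
Decompose mk/2: X1 = U,  mk(zero,d) = X1.
Bind X1 := U; substituting into the one remaining equation that mentions X1 gives: mk(zero,d) = U.
Bind U := mk(zero,d); no other remaining equation mentions U. Substituting into the earlier binding gives X1 := mk(zero,d).
Decompose mk/2: L = mk(c,L),  c = c.
Occurs check fails: L occurs in mk(c,L); the equation L = mk(c,L) has no finite solution.

FAIL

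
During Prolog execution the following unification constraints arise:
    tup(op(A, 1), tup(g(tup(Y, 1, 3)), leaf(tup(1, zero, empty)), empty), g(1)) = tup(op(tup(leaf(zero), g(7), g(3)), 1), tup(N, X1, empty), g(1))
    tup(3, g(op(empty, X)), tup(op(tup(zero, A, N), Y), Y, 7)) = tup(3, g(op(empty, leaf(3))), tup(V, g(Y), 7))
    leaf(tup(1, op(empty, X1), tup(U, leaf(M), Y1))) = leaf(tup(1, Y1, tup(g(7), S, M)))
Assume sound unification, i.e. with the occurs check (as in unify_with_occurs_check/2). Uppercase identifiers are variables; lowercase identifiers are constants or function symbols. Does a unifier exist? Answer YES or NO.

Decompose tup/3: op(A, 1) = op(tup(leaf(zero), g(7), g(3)), 1),  tup(g(tup(Y, 1, 3)), leaf(tup(1, zero, empty)), empty) = tup(N, X1, empty),  g(1) = g(1).
Decompose op/2: A = tup(leaf(zero), g(7), g(3)),  1 = 1.
Bind A := tup(leaf(zero), g(7), g(3)); substituting into the one remaining equation that mentions A gives: tup(3, g(op(empty, X)), tup(op(tup(zero, tup(leaf(zero), g(7), g(3)), N), Y), Y, 7)) = tup(3, g(op(empty, leaf(3))), tup(V, g(Y), 7)).
Delete trivial equation 1 = 1.
Decompose tup/3: g(tup(Y, 1, 3)) = N,  leaf(tup(1, zero, empty)) = X1,  empty = empty.
Bind N := g(tup(Y, 1, 3)); substituting into the one remaining equation that mentions N gives: tup(3, g(op(empty, X)), tup(op(tup(zero, tup(leaf(zero), g(7), g(3)), g(tup(Y, 1, 3))), Y), Y, 7)) = tup(3, g(op(empty, leaf(3))), tup(V, g(Y), 7)).
Bind X1 := leaf(tup(1, zero, empty)); substituting into the one remaining equation that mentions X1 gives: leaf(tup(1, op(empty, leaf(tup(1, zero, empty))), tup(U, leaf(M), Y1))) = leaf(tup(1, Y1, tup(g(7), S, M))).
Delete trivial equation empty = empty.
Delete trivial equation g(1) = g(1).
Decompose tup/3: 3 = 3,  g(op(empty, X)) = g(op(empty, leaf(3))),  tup(op(tup(zero, tup(leaf(zero), g(7), g(3)), g(tup(Y, 1, 3))), Y), Y, 7) = tup(V, g(Y), 7).
Delete trivial equation 3 = 3.
Decompose g/1: op(empty, X) = op(empty, leaf(3)).
Decompose op/2: empty = empty,  X = leaf(3).
Delete trivial equation empty = empty.
Bind X := leaf(3); no other remaining equation mentions X.
Decompose tup/3: op(tup(zero, tup(leaf(zero), g(7), g(3)), g(tup(Y, 1, 3))), Y) = V,  Y = g(Y),  7 = 7.
Bind V := op(tup(zero, tup(leaf(zero), g(7), g(3)), g(tup(Y, 1, 3))), Y); no other remaining equation mentions V.
Occurs check fails: Y occurs in g(Y); the equation Y = g(Y) has no finite solution.

NO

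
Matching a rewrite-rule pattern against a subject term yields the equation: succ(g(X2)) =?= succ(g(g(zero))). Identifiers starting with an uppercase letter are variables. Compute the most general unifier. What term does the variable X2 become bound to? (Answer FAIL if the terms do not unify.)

Decompose succ/1: g(X2) =?= g(g(zero)).
Decompose g/1: X2 =?= g(zero).
Bind X2 := g(zero).
MGU = { X2 -> g(zero) }, so X2 -> g(zero).

g(zero)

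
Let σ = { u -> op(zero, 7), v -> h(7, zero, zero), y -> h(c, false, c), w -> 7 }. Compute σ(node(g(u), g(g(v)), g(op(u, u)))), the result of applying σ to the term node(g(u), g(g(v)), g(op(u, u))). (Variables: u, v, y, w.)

node(g(op(zero, 7)), g(g(h(7, zero, zero))), g(op(op(zero, 7), op(zero, 7))))

Replace each occurrence of u with op(zero, 7).
Replace each occurrence of v with h(7, zero, zero).
Result: node(g(op(zero, 7)), g(g(h(7, zero, zero))), g(op(op(zero, 7), op(zero, 7)))).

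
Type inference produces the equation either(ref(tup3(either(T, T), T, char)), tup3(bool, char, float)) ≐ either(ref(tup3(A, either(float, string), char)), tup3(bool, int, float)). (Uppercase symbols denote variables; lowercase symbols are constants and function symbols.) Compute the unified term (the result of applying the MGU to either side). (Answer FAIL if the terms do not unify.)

FAIL

Decompose either/2: ref(tup3(either(T, T), T, char)) ≐ ref(tup3(A, either(float, string), char)),  tup3(bool, char, float) ≐ tup3(bool, int, float).
Decompose ref/1: tup3(either(T, T), T, char) ≐ tup3(A, either(float, string), char).
Decompose tup3/3: either(T, T) ≐ A,  T ≐ either(float, string),  char ≐ char.
Bind A := either(T, T); no other remaining equation mentions A.
Bind T := either(float, string); no other remaining equation mentions T. Substituting into the earlier binding gives A := either(either(float, string), either(float, string)).
Delete trivial equation char ≐ char.
Decompose tup3/3: bool ≐ bool,  char ≐ int,  float ≐ float.
Delete trivial equation bool ≐ bool.
Clash: constants char and int differ; no unifier exists.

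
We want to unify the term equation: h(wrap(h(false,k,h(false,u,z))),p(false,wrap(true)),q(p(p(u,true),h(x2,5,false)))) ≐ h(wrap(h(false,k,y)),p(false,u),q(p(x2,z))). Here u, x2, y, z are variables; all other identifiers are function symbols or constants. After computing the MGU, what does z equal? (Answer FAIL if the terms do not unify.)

h(p(wrap(true),true),5,false)

Decompose h/3: wrap(h(false,k,h(false,u,z))) ≐ wrap(h(false,k,y)),  p(false,wrap(true)) ≐ p(false,u),  q(p(p(u,true),h(x2,5,false))) ≐ q(p(x2,z)).
Decompose wrap/1: h(false,k,h(false,u,z)) ≐ h(false,k,y).
Decompose h/3: false ≐ false,  k ≐ k,  h(false,u,z) ≐ y.
Delete trivial equation false ≐ false.
Delete trivial equation k ≐ k.
Bind y := h(false,u,z); no other remaining equation mentions y.
Decompose p/2: false ≐ false,  wrap(true) ≐ u.
Delete trivial equation false ≐ false.
Bind u := wrap(true); substituting into the remaining equation gives: q(p(p(wrap(true),true),h(x2,5,false))) ≐ q(p(x2,z)). Substituting into the earlier binding gives y := h(false,wrap(true),z).
Decompose q/1: p(p(wrap(true),true),h(x2,5,false)) ≐ p(x2,z).
Decompose p/2: p(wrap(true),true) ≐ x2,  h(x2,5,false) ≐ z.
Bind x2 := p(wrap(true),true); substituting into the remaining equation gives: h(p(wrap(true),true),5,false) ≐ z.
Bind z := h(p(wrap(true),true),5,false). Substituting into the earlier binding gives y := h(false,wrap(true),h(p(wrap(true),true),5,false)).
MGU = { y ↦ h(false,wrap(true),h(p(wrap(true),true),5,false)), u ↦ wrap(true), x2 ↦ p(wrap(true),true), z ↦ h(p(wrap(true),true),5,false) }, so z ↦ h(p(wrap(true),true),5,false).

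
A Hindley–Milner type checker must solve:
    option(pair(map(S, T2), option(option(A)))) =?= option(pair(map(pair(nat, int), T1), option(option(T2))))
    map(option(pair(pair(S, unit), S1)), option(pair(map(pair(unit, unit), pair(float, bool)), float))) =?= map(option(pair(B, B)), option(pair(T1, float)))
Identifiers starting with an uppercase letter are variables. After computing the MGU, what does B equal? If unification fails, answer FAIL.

pair(pair(nat, int), unit)

Decompose option/1: pair(map(S, T2), option(option(A))) =?= pair(map(pair(nat, int), T1), option(option(T2))).
Decompose pair/2: map(S, T2) =?= map(pair(nat, int), T1),  option(option(A)) =?= option(option(T2)).
Decompose map/2: S =?= pair(nat, int),  T2 =?= T1.
Bind S := pair(nat, int); substituting into the one remaining equation that mentions S gives: map(option(pair(pair(pair(nat, int), unit), S1)), option(pair(map(pair(unit, unit), pair(float, bool)), float))) =?= map(option(pair(B, B)), option(pair(T1, float))).
Bind T2 := T1; substituting into the one remaining equation that mentions T2 gives: option(option(A)) =?= option(option(T1)).
Decompose option/1: option(A) =?= option(T1).
Decompose option/1: A =?= T1.
Bind A := T1; no other remaining equation mentions A.
Decompose map/2: option(pair(pair(pair(nat, int), unit), S1)) =?= option(pair(B, B)),  option(pair(map(pair(unit, unit), pair(float, bool)), float)) =?= option(pair(T1, float)).
Decompose option/1: pair(pair(pair(nat, int), unit), S1) =?= pair(B, B).
Decompose pair/2: pair(pair(nat, int), unit) =?= B,  S1 =?= B.
Bind B := pair(pair(nat, int), unit); substituting into the one remaining equation that mentions B gives: S1 =?= pair(pair(nat, int), unit).
Bind S1 := pair(pair(nat, int), unit); no other remaining equation mentions S1.
Decompose option/1: pair(map(pair(unit, unit), pair(float, bool)), float) =?= pair(T1, float).
Decompose pair/2: map(pair(unit, unit), pair(float, bool)) =?= T1,  float =?= float.
Bind T1 := map(pair(unit, unit), pair(float, bool)); no other remaining equation mentions T1. Substituting into the earlier bindings gives T2 := map(pair(unit, unit), pair(float, bool)), A := map(pair(unit, unit), pair(float, bool)).
Delete trivial equation float =?= float.
MGU = { S -> pair(nat, int), T2 -> map(pair(unit, unit), pair(float, bool)), A -> map(pair(unit, unit), pair(float, bool)), B -> pair(pair(nat, int), unit), S1 -> pair(pair(nat, int), unit), T1 -> map(pair(unit, unit), pair(float, bool)) }, so B -> pair(pair(nat, int), unit).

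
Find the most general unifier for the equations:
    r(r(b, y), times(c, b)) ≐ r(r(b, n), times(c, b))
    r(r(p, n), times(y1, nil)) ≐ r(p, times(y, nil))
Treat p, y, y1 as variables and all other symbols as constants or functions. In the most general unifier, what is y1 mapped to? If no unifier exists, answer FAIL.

Decompose r/2: r(b, y) ≐ r(b, n),  times(c, b) ≐ times(c, b).
Decompose r/2: b ≐ b,  y ≐ n.
Delete trivial equation b ≐ b.
Bind y := n; substituting into the one remaining equation that mentions y gives: r(r(p, n), times(y1, nil)) ≐ r(p, times(n, nil)).
Delete trivial equation times(c, b) ≐ times(c, b).
Decompose r/2: r(p, n) ≐ p,  times(y1, nil) ≐ times(n, nil).
Occurs check fails: p occurs in r(p, n); the equation p ≐ r(p, n) has no finite solution.

FAIL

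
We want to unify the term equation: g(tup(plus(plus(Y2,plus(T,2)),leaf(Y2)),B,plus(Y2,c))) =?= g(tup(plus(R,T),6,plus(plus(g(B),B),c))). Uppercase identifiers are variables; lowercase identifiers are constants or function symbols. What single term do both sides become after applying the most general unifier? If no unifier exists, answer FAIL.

g(tup(plus(plus(plus(g(6),6),plus(leaf(plus(g(6),6)),2)),leaf(plus(g(6),6))),6,plus(plus(g(6),6),c)))

Decompose g/1: tup(plus(plus(Y2,plus(T,2)),leaf(Y2)),B,plus(Y2,c)) =?= tup(plus(R,T),6,plus(plus(g(B),B),c)).
Decompose tup/3: plus(plus(Y2,plus(T,2)),leaf(Y2)) =?= plus(R,T),  B =?= 6,  plus(Y2,c) =?= plus(plus(g(B),B),c).
Decompose plus/2: plus(Y2,plus(T,2)) =?= R,  leaf(Y2) =?= T.
Bind R := plus(Y2,plus(T,2)); no other remaining equation mentions R.
Bind T := leaf(Y2); no other remaining equation mentions T. Substituting into the earlier binding gives R := plus(Y2,plus(leaf(Y2),2)).
Bind B := 6; substituting into the remaining equation gives: plus(Y2,c) =?= plus(plus(g(6),6),c).
Decompose plus/2: Y2 =?= plus(g(6),6),  c =?= c.
Bind Y2 := plus(g(6),6); no other remaining equation mentions Y2. Substituting into the earlier bindings gives R := plus(plus(g(6),6),plus(leaf(plus(g(6),6)),2)), T := leaf(plus(g(6),6)).
Delete trivial equation c =?= c.
Applying the MGU to either side gives g(tup(plus(plus(plus(g(6),6),plus(leaf(plus(g(6),6)),2)),leaf(plus(g(6),6))),6,plus(plus(g(6),6),c))).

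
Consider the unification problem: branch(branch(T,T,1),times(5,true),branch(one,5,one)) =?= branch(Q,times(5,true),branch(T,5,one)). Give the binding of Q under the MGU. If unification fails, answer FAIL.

Decompose branch/3: branch(T,T,1) =?= Q,  times(5,true) =?= times(5,true),  branch(one,5,one) =?= branch(T,5,one).
Bind Q := branch(T,T,1); no other remaining equation mentions Q.
Delete trivial equation times(5,true) =?= times(5,true).
Decompose branch/3: one =?= T,  5 =?= 5,  one =?= one.
Bind T := one; no other remaining equation mentions T. Substituting into the earlier binding gives Q := branch(one,one,1).
Delete trivial equation 5 =?= 5.
Delete trivial equation one =?= one.
MGU = { Q ↦ branch(one,one,1), T ↦ one }, so Q ↦ branch(one,one,1).

branch(one,one,1)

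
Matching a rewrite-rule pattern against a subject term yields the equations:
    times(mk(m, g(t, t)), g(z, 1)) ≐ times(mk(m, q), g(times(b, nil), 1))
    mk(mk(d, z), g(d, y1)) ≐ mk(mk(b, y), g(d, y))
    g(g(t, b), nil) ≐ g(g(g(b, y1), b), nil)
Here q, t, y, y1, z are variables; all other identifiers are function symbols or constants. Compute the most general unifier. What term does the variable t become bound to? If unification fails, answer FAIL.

Decompose times/2: mk(m, g(t, t)) ≐ mk(m, q),  g(z, 1) ≐ g(times(b, nil), 1).
Decompose mk/2: m ≐ m,  g(t, t) ≐ q.
Delete trivial equation m ≐ m.
Bind q := g(t, t); no other remaining equation mentions q.
Decompose g/2: z ≐ times(b, nil),  1 ≐ 1.
Bind z := times(b, nil); substituting into the one remaining equation that mentions z gives: mk(mk(d, times(b, nil)), g(d, y1)) ≐ mk(mk(b, y), g(d, y)).
Delete trivial equation 1 ≐ 1.
Decompose mk/2: mk(d, times(b, nil)) ≐ mk(b, y),  g(d, y1) ≐ g(d, y).
Decompose mk/2: d ≐ b,  times(b, nil) ≐ y.
Clash: constants d and b differ; no unifier exists.

FAIL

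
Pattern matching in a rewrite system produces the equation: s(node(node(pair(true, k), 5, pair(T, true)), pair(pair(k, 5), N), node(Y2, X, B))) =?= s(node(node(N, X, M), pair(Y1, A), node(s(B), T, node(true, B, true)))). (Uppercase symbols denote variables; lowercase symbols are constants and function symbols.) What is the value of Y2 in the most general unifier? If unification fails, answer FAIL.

Decompose s/1: node(node(pair(true, k), 5, pair(T, true)), pair(pair(k, 5), N), node(Y2, X, B)) =?= node(node(N, X, M), pair(Y1, A), node(s(B), T, node(true, B, true))).
Decompose node/3: node(pair(true, k), 5, pair(T, true)) =?= node(N, X, M),  pair(pair(k, 5), N) =?= pair(Y1, A),  node(Y2, X, B) =?= node(s(B), T, node(true, B, true)).
Decompose node/3: pair(true, k) =?= N,  5 =?= X,  pair(T, true) =?= M.
Bind N := pair(true, k); substituting into the one remaining equation that mentions N gives: pair(pair(k, 5), pair(true, k)) =?= pair(Y1, A).
Bind X := 5; substituting into the one remaining equation that mentions X gives: node(Y2, 5, B) =?= node(s(B), T, node(true, B, true)).
Bind M := pair(T, true); no other remaining equation mentions M.
Decompose pair/2: pair(k, 5) =?= Y1,  pair(true, k) =?= A.
Bind Y1 := pair(k, 5); no other remaining equation mentions Y1.
Bind A := pair(true, k); no other remaining equation mentions A.
Decompose node/3: Y2 =?= s(B),  5 =?= T,  B =?= node(true, B, true).
Bind Y2 := s(B); no other remaining equation mentions Y2.
Bind T := 5; no other remaining equation mentions T. Substituting into the earlier binding gives M := pair(5, true).
Occurs check fails: B occurs in node(true, B, true); the equation B =?= node(true, B, true) has no finite solution.

FAIL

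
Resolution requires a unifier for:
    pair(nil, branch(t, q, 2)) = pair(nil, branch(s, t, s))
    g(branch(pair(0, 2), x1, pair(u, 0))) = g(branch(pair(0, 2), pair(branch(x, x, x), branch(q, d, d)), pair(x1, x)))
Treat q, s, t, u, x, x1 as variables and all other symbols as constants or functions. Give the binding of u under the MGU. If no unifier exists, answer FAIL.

Decompose pair/2: nil = nil,  branch(t, q, 2) = branch(s, t, s).
Delete trivial equation nil = nil.
Decompose branch/3: t = s,  q = t,  2 = s.
Bind t := s; substituting into the one remaining equation that mentions t gives: q = s.
Bind q := s; substituting into the one remaining equation that mentions q gives: g(branch(pair(0, 2), x1, pair(u, 0))) = g(branch(pair(0, 2), pair(branch(x, x, x), branch(s, d, d)), pair(x1, x))).
Bind s := 2; substituting into the remaining equation gives: g(branch(pair(0, 2), x1, pair(u, 0))) = g(branch(pair(0, 2), pair(branch(x, x, x), branch(2, d, d)), pair(x1, x))). Substituting into the earlier bindings gives t := 2, q := 2.
Decompose g/1: branch(pair(0, 2), x1, pair(u, 0)) = branch(pair(0, 2), pair(branch(x, x, x), branch(2, d, d)), pair(x1, x)).
Decompose branch/3: pair(0, 2) = pair(0, 2),  x1 = pair(branch(x, x, x), branch(2, d, d)),  pair(u, 0) = pair(x1, x).
Delete trivial equation pair(0, 2) = pair(0, 2).
Bind x1 := pair(branch(x, x, x), branch(2, d, d)); substituting into the remaining equation gives: pair(u, 0) = pair(pair(branch(x, x, x), branch(2, d, d)), x).
Decompose pair/2: u = pair(branch(x, x, x), branch(2, d, d)),  0 = x.
Bind u := pair(branch(x, x, x), branch(2, d, d)); no other remaining equation mentions u.
Bind x := 0. Substituting into the earlier bindings gives x1 := pair(branch(0, 0, 0), branch(2, d, d)), u := pair(branch(0, 0, 0), branch(2, d, d)).
MGU = { t -> 2, q -> 2, s -> 2, x1 -> pair(branch(0, 0, 0), branch(2, d, d)), u -> pair(branch(0, 0, 0), branch(2, d, d)), x -> 0 }, so u -> pair(branch(0, 0, 0), branch(2, d, d)).

pair(branch(0, 0, 0), branch(2, d, d))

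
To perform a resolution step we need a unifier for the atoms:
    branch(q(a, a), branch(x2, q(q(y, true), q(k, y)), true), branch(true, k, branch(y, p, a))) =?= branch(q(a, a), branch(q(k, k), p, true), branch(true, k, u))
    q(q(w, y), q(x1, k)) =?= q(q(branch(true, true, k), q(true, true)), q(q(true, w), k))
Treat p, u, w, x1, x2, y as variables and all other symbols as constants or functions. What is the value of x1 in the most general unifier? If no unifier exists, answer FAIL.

q(true, branch(true, true, k))

Decompose branch/3: q(a, a) =?= q(a, a),  branch(x2, q(q(y, true), q(k, y)), true) =?= branch(q(k, k), p, true),  branch(true, k, branch(y, p, a)) =?= branch(true, k, u).
Delete trivial equation q(a, a) =?= q(a, a).
Decompose branch/3: x2 =?= q(k, k),  q(q(y, true), q(k, y)) =?= p,  true =?= true.
Bind x2 := q(k, k); no other remaining equation mentions x2.
Bind p := q(q(y, true), q(k, y)); substituting into the one remaining equation that mentions p gives: branch(true, k, branch(y, q(q(y, true), q(k, y)), a)) =?= branch(true, k, u).
Delete trivial equation true =?= true.
Decompose branch/3: true =?= true,  k =?= k,  branch(y, q(q(y, true), q(k, y)), a) =?= u.
Delete trivial equation true =?= true.
Delete trivial equation k =?= k.
Bind u := branch(y, q(q(y, true), q(k, y)), a); no other remaining equation mentions u.
Decompose q/2: q(w, y) =?= q(branch(true, true, k), q(true, true)),  q(x1, k) =?= q(q(true, w), k).
Decompose q/2: w =?= branch(true, true, k),  y =?= q(true, true).
Bind w := branch(true, true, k); substituting into the one remaining equation that mentions w gives: q(x1, k) =?= q(q(true, branch(true, true, k)), k).
Bind y := q(true, true); no other remaining equation mentions y. Substituting into the earlier bindings gives p := q(q(q(true, true), true), q(k, q(true, true))), u := branch(q(true, true), q(q(q(true, true), true), q(k, q(true, true))), a).
Decompose q/2: x1 =?= q(true, branch(true, true, k)),  k =?= k.
Bind x1 := q(true, branch(true, true, k)); no other remaining equation mentions x1.
Delete trivial equation k =?= k.
MGU = { x2 ↦ q(k, k), p ↦ q(q(q(true, true), true), q(k, q(true, true))), u ↦ branch(q(true, true), q(q(q(true, true), true), q(k, q(true, true))), a), w ↦ branch(true, true, k), y ↦ q(true, true), x1 ↦ q(true, branch(true, true, k)) }, so x1 ↦ q(true, branch(true, true, k)).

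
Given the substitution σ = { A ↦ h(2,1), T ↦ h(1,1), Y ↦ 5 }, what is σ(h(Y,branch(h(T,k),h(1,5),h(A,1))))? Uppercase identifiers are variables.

h(5,branch(h(h(1,1),k),h(1,5),h(h(2,1),1)))

Replace each occurrence of A with h(2,1).
Replace each occurrence of T with h(1,1).
Replace each occurrence of Y with 5.
Result: h(5,branch(h(h(1,1),k),h(1,5),h(h(2,1),1))).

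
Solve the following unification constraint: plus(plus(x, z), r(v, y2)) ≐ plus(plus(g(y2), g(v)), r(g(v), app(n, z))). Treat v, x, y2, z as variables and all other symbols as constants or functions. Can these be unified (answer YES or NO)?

NO

Decompose plus/2: plus(x, z) ≐ plus(g(y2), g(v)),  r(v, y2) ≐ r(g(v), app(n, z)).
Decompose plus/2: x ≐ g(y2),  z ≐ g(v).
Bind x := g(y2); no other remaining equation mentions x.
Bind z := g(v); substituting into the remaining equation gives: r(v, y2) ≐ r(g(v), app(n, g(v))).
Decompose r/2: v ≐ g(v),  y2 ≐ app(n, g(v)).
Occurs check fails: v occurs in g(v); the equation v ≐ g(v) has no finite solution.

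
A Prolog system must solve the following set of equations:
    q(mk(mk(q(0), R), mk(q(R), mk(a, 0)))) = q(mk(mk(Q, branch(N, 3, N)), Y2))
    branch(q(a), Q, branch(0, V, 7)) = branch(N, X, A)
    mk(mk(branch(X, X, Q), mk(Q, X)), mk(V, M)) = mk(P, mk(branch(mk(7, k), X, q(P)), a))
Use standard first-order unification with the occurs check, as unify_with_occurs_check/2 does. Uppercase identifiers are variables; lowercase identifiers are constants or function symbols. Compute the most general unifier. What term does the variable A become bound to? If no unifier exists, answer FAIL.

Decompose q/1: mk(mk(q(0), R), mk(q(R), mk(a, 0))) = mk(mk(Q, branch(N, 3, N)), Y2).
Decompose mk/2: mk(q(0), R) = mk(Q, branch(N, 3, N)),  mk(q(R), mk(a, 0)) = Y2.
Decompose mk/2: q(0) = Q,  R = branch(N, 3, N).
Bind Q := q(0); substituting into the 2 remaining equations that mention Q gives: branch(q(a), q(0), branch(0, V, 7)) = branch(N, X, A),  mk(mk(branch(X, X, q(0)), mk(q(0), X)), mk(V, M)) = mk(P, mk(branch(mk(7, k), X, q(P)), a)).
Bind R := branch(N, 3, N); substituting into the one remaining equation that mentions R gives: mk(q(branch(N, 3, N)), mk(a, 0)) = Y2.
Bind Y2 := mk(q(branch(N, 3, N)), mk(a, 0)); no other remaining equation mentions Y2.
Decompose branch/3: q(a) = N,  q(0) = X,  branch(0, V, 7) = A.
Bind N := q(a); no other remaining equation mentions N. Substituting into the earlier bindings gives R := branch(q(a), 3, q(a)), Y2 := mk(q(branch(q(a), 3, q(a))), mk(a, 0)).
Bind X := q(0); substituting into the one remaining equation that mentions X gives: mk(mk(branch(q(0), q(0), q(0)), mk(q(0), q(0))), mk(V, M)) = mk(P, mk(branch(mk(7, k), q(0), q(P)), a)).
Bind A := branch(0, V, 7); no other remaining equation mentions A.
Decompose mk/2: mk(branch(q(0), q(0), q(0)), mk(q(0), q(0))) = P,  mk(V, M) = mk(branch(mk(7, k), q(0), q(P)), a).
Bind P := mk(branch(q(0), q(0), q(0)), mk(q(0), q(0))); substituting into the remaining equation gives: mk(V, M) = mk(branch(mk(7, k), q(0), q(mk(branch(q(0), q(0), q(0)), mk(q(0), q(0))))), a).
Decompose mk/2: V = branch(mk(7, k), q(0), q(mk(branch(q(0), q(0), q(0)), mk(q(0), q(0))))),  M = a.
Bind V := branch(mk(7, k), q(0), q(mk(branch(q(0), q(0), q(0)), mk(q(0), q(0))))); no other remaining equation mentions V. Substituting into the earlier binding gives A := branch(0, branch(mk(7, k), q(0), q(mk(branch(q(0), q(0), q(0)), mk(q(0), q(0))))), 7).
Bind M := a.
MGU = { Q ↦ q(0), R ↦ branch(q(a), 3, q(a)), Y2 ↦ mk(q(branch(q(a), 3, q(a))), mk(a, 0)), N ↦ q(a), X ↦ q(0), A ↦ branch(0, branch(mk(7, k), q(0), q(mk(branch(q(0), q(0), q(0)), mk(q(0), q(0))))), 7), P ↦ mk(branch(q(0), q(0), q(0)), mk(q(0), q(0))), V ↦ branch(mk(7, k), q(0), q(mk(branch(q(0), q(0), q(0)), mk(q(0), q(0))))), M ↦ a }, so A ↦ branch(0, branch(mk(7, k), q(0), q(mk(branch(q(0), q(0), q(0)), mk(q(0), q(0))))), 7).

branch(0, branch(mk(7, k), q(0), q(mk(branch(q(0), q(0), q(0)), mk(q(0), q(0))))), 7)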